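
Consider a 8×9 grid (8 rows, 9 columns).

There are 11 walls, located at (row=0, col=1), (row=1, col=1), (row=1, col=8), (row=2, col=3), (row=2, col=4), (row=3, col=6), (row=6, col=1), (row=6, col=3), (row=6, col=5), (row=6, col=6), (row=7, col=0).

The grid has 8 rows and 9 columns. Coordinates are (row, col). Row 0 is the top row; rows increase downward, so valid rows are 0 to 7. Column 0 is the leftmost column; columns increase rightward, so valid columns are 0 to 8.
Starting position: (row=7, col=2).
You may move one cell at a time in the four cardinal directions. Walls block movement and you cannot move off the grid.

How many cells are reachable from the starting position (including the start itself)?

BFS flood-fill from (row=7, col=2):
  Distance 0: (row=7, col=2)
  Distance 1: (row=6, col=2), (row=7, col=1), (row=7, col=3)
  Distance 2: (row=5, col=2), (row=7, col=4)
  Distance 3: (row=4, col=2), (row=5, col=1), (row=5, col=3), (row=6, col=4), (row=7, col=5)
  Distance 4: (row=3, col=2), (row=4, col=1), (row=4, col=3), (row=5, col=0), (row=5, col=4), (row=7, col=6)
  Distance 5: (row=2, col=2), (row=3, col=1), (row=3, col=3), (row=4, col=0), (row=4, col=4), (row=5, col=5), (row=6, col=0), (row=7, col=7)
  Distance 6: (row=1, col=2), (row=2, col=1), (row=3, col=0), (row=3, col=4), (row=4, col=5), (row=5, col=6), (row=6, col=7), (row=7, col=8)
  Distance 7: (row=0, col=2), (row=1, col=3), (row=2, col=0), (row=3, col=5), (row=4, col=6), (row=5, col=7), (row=6, col=8)
  Distance 8: (row=0, col=3), (row=1, col=0), (row=1, col=4), (row=2, col=5), (row=4, col=7), (row=5, col=8)
  Distance 9: (row=0, col=0), (row=0, col=4), (row=1, col=5), (row=2, col=6), (row=3, col=7), (row=4, col=8)
  Distance 10: (row=0, col=5), (row=1, col=6), (row=2, col=7), (row=3, col=8)
  Distance 11: (row=0, col=6), (row=1, col=7), (row=2, col=8)
  Distance 12: (row=0, col=7)
  Distance 13: (row=0, col=8)
Total reachable: 61 (grid has 61 open cells total)

Answer: Reachable cells: 61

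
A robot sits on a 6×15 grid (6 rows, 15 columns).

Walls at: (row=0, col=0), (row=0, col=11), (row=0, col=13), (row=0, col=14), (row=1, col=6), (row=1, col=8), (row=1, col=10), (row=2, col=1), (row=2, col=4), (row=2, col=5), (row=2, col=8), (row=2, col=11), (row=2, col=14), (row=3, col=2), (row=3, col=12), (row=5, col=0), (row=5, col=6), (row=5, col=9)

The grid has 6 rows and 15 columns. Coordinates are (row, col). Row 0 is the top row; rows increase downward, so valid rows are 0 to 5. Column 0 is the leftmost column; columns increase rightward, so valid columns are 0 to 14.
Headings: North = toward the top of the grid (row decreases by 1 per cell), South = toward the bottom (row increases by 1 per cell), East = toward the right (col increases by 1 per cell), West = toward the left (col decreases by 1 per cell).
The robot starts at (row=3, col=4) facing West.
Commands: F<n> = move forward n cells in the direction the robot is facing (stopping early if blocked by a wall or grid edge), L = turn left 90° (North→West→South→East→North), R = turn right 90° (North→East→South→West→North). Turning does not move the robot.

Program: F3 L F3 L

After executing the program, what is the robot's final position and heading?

Answer: Final position: (row=5, col=3), facing East

Derivation:
Start: (row=3, col=4), facing West
  F3: move forward 1/3 (blocked), now at (row=3, col=3)
  L: turn left, now facing South
  F3: move forward 2/3 (blocked), now at (row=5, col=3)
  L: turn left, now facing East
Final: (row=5, col=3), facing East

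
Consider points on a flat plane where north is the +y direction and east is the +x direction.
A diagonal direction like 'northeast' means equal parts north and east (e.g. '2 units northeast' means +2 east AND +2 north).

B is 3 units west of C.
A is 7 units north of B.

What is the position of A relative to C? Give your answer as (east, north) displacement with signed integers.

Place C at the origin (east=0, north=0).
  B is 3 units west of C: delta (east=-3, north=+0); B at (east=-3, north=0).
  A is 7 units north of B: delta (east=+0, north=+7); A at (east=-3, north=7).
Therefore A relative to C: (east=-3, north=7).

Answer: A is at (east=-3, north=7) relative to C.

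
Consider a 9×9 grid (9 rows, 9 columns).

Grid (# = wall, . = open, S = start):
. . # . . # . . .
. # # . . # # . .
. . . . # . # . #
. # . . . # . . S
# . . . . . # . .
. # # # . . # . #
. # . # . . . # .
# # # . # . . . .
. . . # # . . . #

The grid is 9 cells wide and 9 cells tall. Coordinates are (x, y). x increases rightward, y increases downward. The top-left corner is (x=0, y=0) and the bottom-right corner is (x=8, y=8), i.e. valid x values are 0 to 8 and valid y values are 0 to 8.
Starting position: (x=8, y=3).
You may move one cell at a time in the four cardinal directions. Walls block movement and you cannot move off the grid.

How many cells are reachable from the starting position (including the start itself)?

BFS flood-fill from (x=8, y=3):
  Distance 0: (x=8, y=3)
  Distance 1: (x=7, y=3), (x=8, y=4)
  Distance 2: (x=7, y=2), (x=6, y=3), (x=7, y=4)
  Distance 3: (x=7, y=1), (x=7, y=5)
  Distance 4: (x=7, y=0), (x=8, y=1)
  Distance 5: (x=6, y=0), (x=8, y=0)
Total reachable: 12 (grid has 53 open cells total)

Answer: Reachable cells: 12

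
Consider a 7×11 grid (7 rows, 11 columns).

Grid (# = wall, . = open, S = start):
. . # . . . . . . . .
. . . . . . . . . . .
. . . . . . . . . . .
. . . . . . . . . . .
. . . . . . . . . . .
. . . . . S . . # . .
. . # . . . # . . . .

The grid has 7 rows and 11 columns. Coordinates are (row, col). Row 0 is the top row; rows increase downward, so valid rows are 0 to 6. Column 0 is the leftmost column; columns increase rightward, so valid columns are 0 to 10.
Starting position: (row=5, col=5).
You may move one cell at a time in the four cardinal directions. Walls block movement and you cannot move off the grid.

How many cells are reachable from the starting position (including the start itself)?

Answer: Reachable cells: 73

Derivation:
BFS flood-fill from (row=5, col=5):
  Distance 0: (row=5, col=5)
  Distance 1: (row=4, col=5), (row=5, col=4), (row=5, col=6), (row=6, col=5)
  Distance 2: (row=3, col=5), (row=4, col=4), (row=4, col=6), (row=5, col=3), (row=5, col=7), (row=6, col=4)
  Distance 3: (row=2, col=5), (row=3, col=4), (row=3, col=6), (row=4, col=3), (row=4, col=7), (row=5, col=2), (row=6, col=3), (row=6, col=7)
  Distance 4: (row=1, col=5), (row=2, col=4), (row=2, col=6), (row=3, col=3), (row=3, col=7), (row=4, col=2), (row=4, col=8), (row=5, col=1), (row=6, col=8)
  Distance 5: (row=0, col=5), (row=1, col=4), (row=1, col=6), (row=2, col=3), (row=2, col=7), (row=3, col=2), (row=3, col=8), (row=4, col=1), (row=4, col=9), (row=5, col=0), (row=6, col=1), (row=6, col=9)
  Distance 6: (row=0, col=4), (row=0, col=6), (row=1, col=3), (row=1, col=7), (row=2, col=2), (row=2, col=8), (row=3, col=1), (row=3, col=9), (row=4, col=0), (row=4, col=10), (row=5, col=9), (row=6, col=0), (row=6, col=10)
  Distance 7: (row=0, col=3), (row=0, col=7), (row=1, col=2), (row=1, col=8), (row=2, col=1), (row=2, col=9), (row=3, col=0), (row=3, col=10), (row=5, col=10)
  Distance 8: (row=0, col=8), (row=1, col=1), (row=1, col=9), (row=2, col=0), (row=2, col=10)
  Distance 9: (row=0, col=1), (row=0, col=9), (row=1, col=0), (row=1, col=10)
  Distance 10: (row=0, col=0), (row=0, col=10)
Total reachable: 73 (grid has 73 open cells total)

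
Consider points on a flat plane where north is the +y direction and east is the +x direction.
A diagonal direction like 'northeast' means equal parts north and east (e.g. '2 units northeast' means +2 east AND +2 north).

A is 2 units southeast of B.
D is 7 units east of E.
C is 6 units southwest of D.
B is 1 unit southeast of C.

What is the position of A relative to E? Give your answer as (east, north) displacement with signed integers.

Answer: A is at (east=4, north=-9) relative to E.

Derivation:
Place E at the origin (east=0, north=0).
  D is 7 units east of E: delta (east=+7, north=+0); D at (east=7, north=0).
  C is 6 units southwest of D: delta (east=-6, north=-6); C at (east=1, north=-6).
  B is 1 unit southeast of C: delta (east=+1, north=-1); B at (east=2, north=-7).
  A is 2 units southeast of B: delta (east=+2, north=-2); A at (east=4, north=-9).
Therefore A relative to E: (east=4, north=-9).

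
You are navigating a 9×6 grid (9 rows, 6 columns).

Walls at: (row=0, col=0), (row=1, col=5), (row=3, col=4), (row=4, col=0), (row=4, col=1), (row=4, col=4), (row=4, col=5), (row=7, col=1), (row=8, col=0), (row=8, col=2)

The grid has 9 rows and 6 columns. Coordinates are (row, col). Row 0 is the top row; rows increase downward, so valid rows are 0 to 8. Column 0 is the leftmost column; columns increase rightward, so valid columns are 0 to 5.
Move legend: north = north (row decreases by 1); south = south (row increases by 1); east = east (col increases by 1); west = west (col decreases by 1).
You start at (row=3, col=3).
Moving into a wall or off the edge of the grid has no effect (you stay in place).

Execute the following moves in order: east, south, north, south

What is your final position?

Start: (row=3, col=3)
  east (east): blocked, stay at (row=3, col=3)
  south (south): (row=3, col=3) -> (row=4, col=3)
  north (north): (row=4, col=3) -> (row=3, col=3)
  south (south): (row=3, col=3) -> (row=4, col=3)
Final: (row=4, col=3)

Answer: Final position: (row=4, col=3)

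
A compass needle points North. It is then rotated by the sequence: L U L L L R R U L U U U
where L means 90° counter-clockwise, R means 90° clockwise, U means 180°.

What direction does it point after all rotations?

Start: North
  L (left (90° counter-clockwise)) -> West
  U (U-turn (180°)) -> East
  L (left (90° counter-clockwise)) -> North
  L (left (90° counter-clockwise)) -> West
  L (left (90° counter-clockwise)) -> South
  R (right (90° clockwise)) -> West
  R (right (90° clockwise)) -> North
  U (U-turn (180°)) -> South
  L (left (90° counter-clockwise)) -> East
  U (U-turn (180°)) -> West
  U (U-turn (180°)) -> East
  U (U-turn (180°)) -> West
Final: West

Answer: Final heading: West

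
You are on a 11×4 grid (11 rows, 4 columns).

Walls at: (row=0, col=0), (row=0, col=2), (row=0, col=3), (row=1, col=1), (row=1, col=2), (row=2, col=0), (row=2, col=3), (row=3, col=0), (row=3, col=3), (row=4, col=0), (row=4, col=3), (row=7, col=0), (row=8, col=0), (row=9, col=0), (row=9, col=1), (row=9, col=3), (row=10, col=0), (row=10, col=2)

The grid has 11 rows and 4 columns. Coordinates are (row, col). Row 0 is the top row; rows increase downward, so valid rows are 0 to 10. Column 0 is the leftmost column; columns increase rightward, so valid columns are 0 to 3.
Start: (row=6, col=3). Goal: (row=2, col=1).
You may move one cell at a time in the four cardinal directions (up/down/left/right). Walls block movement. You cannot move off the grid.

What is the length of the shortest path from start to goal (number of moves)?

Answer: Shortest path length: 6

Derivation:
BFS from (row=6, col=3) until reaching (row=2, col=1):
  Distance 0: (row=6, col=3)
  Distance 1: (row=5, col=3), (row=6, col=2), (row=7, col=3)
  Distance 2: (row=5, col=2), (row=6, col=1), (row=7, col=2), (row=8, col=3)
  Distance 3: (row=4, col=2), (row=5, col=1), (row=6, col=0), (row=7, col=1), (row=8, col=2)
  Distance 4: (row=3, col=2), (row=4, col=1), (row=5, col=0), (row=8, col=1), (row=9, col=2)
  Distance 5: (row=2, col=2), (row=3, col=1)
  Distance 6: (row=2, col=1)  <- goal reached here
One shortest path (6 moves): (row=6, col=3) -> (row=6, col=2) -> (row=6, col=1) -> (row=5, col=1) -> (row=4, col=1) -> (row=3, col=1) -> (row=2, col=1)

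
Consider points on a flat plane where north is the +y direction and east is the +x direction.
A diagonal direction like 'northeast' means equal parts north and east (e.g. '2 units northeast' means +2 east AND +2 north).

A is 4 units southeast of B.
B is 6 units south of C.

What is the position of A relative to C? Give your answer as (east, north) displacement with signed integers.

Place C at the origin (east=0, north=0).
  B is 6 units south of C: delta (east=+0, north=-6); B at (east=0, north=-6).
  A is 4 units southeast of B: delta (east=+4, north=-4); A at (east=4, north=-10).
Therefore A relative to C: (east=4, north=-10).

Answer: A is at (east=4, north=-10) relative to C.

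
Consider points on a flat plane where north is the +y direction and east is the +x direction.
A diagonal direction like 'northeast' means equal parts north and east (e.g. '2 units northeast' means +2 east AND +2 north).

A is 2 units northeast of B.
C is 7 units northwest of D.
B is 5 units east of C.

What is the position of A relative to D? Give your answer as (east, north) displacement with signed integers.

Place D at the origin (east=0, north=0).
  C is 7 units northwest of D: delta (east=-7, north=+7); C at (east=-7, north=7).
  B is 5 units east of C: delta (east=+5, north=+0); B at (east=-2, north=7).
  A is 2 units northeast of B: delta (east=+2, north=+2); A at (east=0, north=9).
Therefore A relative to D: (east=0, north=9).

Answer: A is at (east=0, north=9) relative to D.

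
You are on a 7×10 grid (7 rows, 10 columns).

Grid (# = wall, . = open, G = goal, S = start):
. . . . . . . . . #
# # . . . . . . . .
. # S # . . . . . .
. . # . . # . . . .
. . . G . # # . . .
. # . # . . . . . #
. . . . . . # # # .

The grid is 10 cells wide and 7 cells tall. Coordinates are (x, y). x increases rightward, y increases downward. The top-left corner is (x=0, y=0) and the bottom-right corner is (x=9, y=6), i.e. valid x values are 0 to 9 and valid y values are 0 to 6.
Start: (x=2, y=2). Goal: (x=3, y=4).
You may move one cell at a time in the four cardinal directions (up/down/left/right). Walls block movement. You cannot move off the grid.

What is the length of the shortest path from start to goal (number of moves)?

Answer: Shortest path length: 7

Derivation:
BFS from (x=2, y=2) until reaching (x=3, y=4):
  Distance 0: (x=2, y=2)
  Distance 1: (x=2, y=1)
  Distance 2: (x=2, y=0), (x=3, y=1)
  Distance 3: (x=1, y=0), (x=3, y=0), (x=4, y=1)
  Distance 4: (x=0, y=0), (x=4, y=0), (x=5, y=1), (x=4, y=2)
  Distance 5: (x=5, y=0), (x=6, y=1), (x=5, y=2), (x=4, y=3)
  Distance 6: (x=6, y=0), (x=7, y=1), (x=6, y=2), (x=3, y=3), (x=4, y=4)
  Distance 7: (x=7, y=0), (x=8, y=1), (x=7, y=2), (x=6, y=3), (x=3, y=4), (x=4, y=5)  <- goal reached here
One shortest path (7 moves): (x=2, y=2) -> (x=2, y=1) -> (x=3, y=1) -> (x=4, y=1) -> (x=4, y=2) -> (x=4, y=3) -> (x=3, y=3) -> (x=3, y=4)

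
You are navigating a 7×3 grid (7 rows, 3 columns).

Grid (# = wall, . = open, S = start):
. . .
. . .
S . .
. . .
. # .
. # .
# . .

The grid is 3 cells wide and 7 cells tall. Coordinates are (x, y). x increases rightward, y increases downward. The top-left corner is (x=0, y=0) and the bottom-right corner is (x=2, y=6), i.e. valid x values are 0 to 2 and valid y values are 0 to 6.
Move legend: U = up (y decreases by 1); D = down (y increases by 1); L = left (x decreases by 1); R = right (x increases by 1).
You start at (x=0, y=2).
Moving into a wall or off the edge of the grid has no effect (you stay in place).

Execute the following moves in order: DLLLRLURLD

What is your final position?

Answer: Final position: (x=0, y=3)

Derivation:
Start: (x=0, y=2)
  D (down): (x=0, y=2) -> (x=0, y=3)
  [×3]L (left): blocked, stay at (x=0, y=3)
  R (right): (x=0, y=3) -> (x=1, y=3)
  L (left): (x=1, y=3) -> (x=0, y=3)
  U (up): (x=0, y=3) -> (x=0, y=2)
  R (right): (x=0, y=2) -> (x=1, y=2)
  L (left): (x=1, y=2) -> (x=0, y=2)
  D (down): (x=0, y=2) -> (x=0, y=3)
Final: (x=0, y=3)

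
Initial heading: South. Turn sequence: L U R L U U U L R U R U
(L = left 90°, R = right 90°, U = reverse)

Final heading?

Answer: Final heading: South

Derivation:
Start: South
  L (left (90° counter-clockwise)) -> East
  U (U-turn (180°)) -> West
  R (right (90° clockwise)) -> North
  L (left (90° counter-clockwise)) -> West
  U (U-turn (180°)) -> East
  U (U-turn (180°)) -> West
  U (U-turn (180°)) -> East
  L (left (90° counter-clockwise)) -> North
  R (right (90° clockwise)) -> East
  U (U-turn (180°)) -> West
  R (right (90° clockwise)) -> North
  U (U-turn (180°)) -> South
Final: South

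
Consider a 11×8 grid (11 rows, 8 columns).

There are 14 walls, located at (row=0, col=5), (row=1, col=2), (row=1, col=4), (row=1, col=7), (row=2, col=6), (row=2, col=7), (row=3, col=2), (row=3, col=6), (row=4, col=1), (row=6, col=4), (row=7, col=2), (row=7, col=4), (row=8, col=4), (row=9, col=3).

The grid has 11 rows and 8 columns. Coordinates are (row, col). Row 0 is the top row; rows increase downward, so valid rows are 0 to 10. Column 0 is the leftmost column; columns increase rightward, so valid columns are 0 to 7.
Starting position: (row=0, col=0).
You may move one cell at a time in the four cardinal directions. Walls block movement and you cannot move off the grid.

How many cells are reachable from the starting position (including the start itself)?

BFS flood-fill from (row=0, col=0):
  Distance 0: (row=0, col=0)
  Distance 1: (row=0, col=1), (row=1, col=0)
  Distance 2: (row=0, col=2), (row=1, col=1), (row=2, col=0)
  Distance 3: (row=0, col=3), (row=2, col=1), (row=3, col=0)
  Distance 4: (row=0, col=4), (row=1, col=3), (row=2, col=2), (row=3, col=1), (row=4, col=0)
  Distance 5: (row=2, col=3), (row=5, col=0)
  Distance 6: (row=2, col=4), (row=3, col=3), (row=5, col=1), (row=6, col=0)
  Distance 7: (row=2, col=5), (row=3, col=4), (row=4, col=3), (row=5, col=2), (row=6, col=1), (row=7, col=0)
  Distance 8: (row=1, col=5), (row=3, col=5), (row=4, col=2), (row=4, col=4), (row=5, col=3), (row=6, col=2), (row=7, col=1), (row=8, col=0)
  Distance 9: (row=1, col=6), (row=4, col=5), (row=5, col=4), (row=6, col=3), (row=8, col=1), (row=9, col=0)
  Distance 10: (row=0, col=6), (row=4, col=6), (row=5, col=5), (row=7, col=3), (row=8, col=2), (row=9, col=1), (row=10, col=0)
  Distance 11: (row=0, col=7), (row=4, col=7), (row=5, col=6), (row=6, col=5), (row=8, col=3), (row=9, col=2), (row=10, col=1)
  Distance 12: (row=3, col=7), (row=5, col=7), (row=6, col=6), (row=7, col=5), (row=10, col=2)
  Distance 13: (row=6, col=7), (row=7, col=6), (row=8, col=5), (row=10, col=3)
  Distance 14: (row=7, col=7), (row=8, col=6), (row=9, col=5), (row=10, col=4)
  Distance 15: (row=8, col=7), (row=9, col=4), (row=9, col=6), (row=10, col=5)
  Distance 16: (row=9, col=7), (row=10, col=6)
  Distance 17: (row=10, col=7)
Total reachable: 74 (grid has 74 open cells total)

Answer: Reachable cells: 74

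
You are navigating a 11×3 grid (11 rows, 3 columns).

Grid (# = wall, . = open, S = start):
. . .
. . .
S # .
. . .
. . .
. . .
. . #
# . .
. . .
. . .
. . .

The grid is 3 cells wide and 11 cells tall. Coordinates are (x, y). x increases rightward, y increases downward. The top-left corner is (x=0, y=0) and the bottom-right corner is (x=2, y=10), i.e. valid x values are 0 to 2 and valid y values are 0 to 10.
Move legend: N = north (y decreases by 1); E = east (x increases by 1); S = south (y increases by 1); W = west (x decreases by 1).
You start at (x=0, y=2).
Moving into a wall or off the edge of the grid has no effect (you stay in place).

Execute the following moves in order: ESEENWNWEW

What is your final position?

Answer: Final position: (x=1, y=1)

Derivation:
Start: (x=0, y=2)
  E (east): blocked, stay at (x=0, y=2)
  S (south): (x=0, y=2) -> (x=0, y=3)
  E (east): (x=0, y=3) -> (x=1, y=3)
  E (east): (x=1, y=3) -> (x=2, y=3)
  N (north): (x=2, y=3) -> (x=2, y=2)
  W (west): blocked, stay at (x=2, y=2)
  N (north): (x=2, y=2) -> (x=2, y=1)
  W (west): (x=2, y=1) -> (x=1, y=1)
  E (east): (x=1, y=1) -> (x=2, y=1)
  W (west): (x=2, y=1) -> (x=1, y=1)
Final: (x=1, y=1)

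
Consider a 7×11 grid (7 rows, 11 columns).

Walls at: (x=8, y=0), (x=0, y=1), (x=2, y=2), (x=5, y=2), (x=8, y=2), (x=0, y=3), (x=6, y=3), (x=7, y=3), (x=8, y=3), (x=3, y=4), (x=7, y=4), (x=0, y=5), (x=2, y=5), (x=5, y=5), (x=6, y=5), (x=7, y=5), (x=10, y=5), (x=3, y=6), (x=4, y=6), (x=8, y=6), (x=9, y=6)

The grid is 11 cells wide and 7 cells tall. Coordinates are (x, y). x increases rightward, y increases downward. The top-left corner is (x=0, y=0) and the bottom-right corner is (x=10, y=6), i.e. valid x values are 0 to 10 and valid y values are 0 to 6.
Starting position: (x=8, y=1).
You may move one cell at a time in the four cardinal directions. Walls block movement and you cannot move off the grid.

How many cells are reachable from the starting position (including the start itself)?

Answer: Reachable cells: 52

Derivation:
BFS flood-fill from (x=8, y=1):
  Distance 0: (x=8, y=1)
  Distance 1: (x=7, y=1), (x=9, y=1)
  Distance 2: (x=7, y=0), (x=9, y=0), (x=6, y=1), (x=10, y=1), (x=7, y=2), (x=9, y=2)
  Distance 3: (x=6, y=0), (x=10, y=0), (x=5, y=1), (x=6, y=2), (x=10, y=2), (x=9, y=3)
  Distance 4: (x=5, y=0), (x=4, y=1), (x=10, y=3), (x=9, y=4)
  Distance 5: (x=4, y=0), (x=3, y=1), (x=4, y=2), (x=8, y=4), (x=10, y=4), (x=9, y=5)
  Distance 6: (x=3, y=0), (x=2, y=1), (x=3, y=2), (x=4, y=3), (x=8, y=5)
  Distance 7: (x=2, y=0), (x=1, y=1), (x=3, y=3), (x=5, y=3), (x=4, y=4)
  Distance 8: (x=1, y=0), (x=1, y=2), (x=2, y=3), (x=5, y=4), (x=4, y=5)
  Distance 9: (x=0, y=0), (x=0, y=2), (x=1, y=3), (x=2, y=4), (x=6, y=4), (x=3, y=5)
  Distance 10: (x=1, y=4)
  Distance 11: (x=0, y=4), (x=1, y=5)
  Distance 12: (x=1, y=6)
  Distance 13: (x=0, y=6), (x=2, y=6)
Total reachable: 52 (grid has 56 open cells total)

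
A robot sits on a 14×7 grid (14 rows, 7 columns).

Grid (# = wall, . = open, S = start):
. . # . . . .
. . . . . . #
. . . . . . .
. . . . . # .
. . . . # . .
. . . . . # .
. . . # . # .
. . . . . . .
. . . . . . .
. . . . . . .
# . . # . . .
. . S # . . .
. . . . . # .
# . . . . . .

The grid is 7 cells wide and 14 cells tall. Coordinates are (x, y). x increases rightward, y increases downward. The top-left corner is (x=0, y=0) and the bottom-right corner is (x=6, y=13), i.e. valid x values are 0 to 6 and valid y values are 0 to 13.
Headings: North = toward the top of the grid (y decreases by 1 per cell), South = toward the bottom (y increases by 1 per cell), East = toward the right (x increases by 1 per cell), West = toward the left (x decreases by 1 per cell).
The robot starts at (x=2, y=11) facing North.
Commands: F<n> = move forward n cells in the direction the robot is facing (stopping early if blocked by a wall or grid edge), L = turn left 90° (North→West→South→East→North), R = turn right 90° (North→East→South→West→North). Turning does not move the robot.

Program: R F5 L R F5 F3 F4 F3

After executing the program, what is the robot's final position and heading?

Start: (x=2, y=11), facing North
  R: turn right, now facing East
  F5: move forward 0/5 (blocked), now at (x=2, y=11)
  L: turn left, now facing North
  R: turn right, now facing East
  F5: move forward 0/5 (blocked), now at (x=2, y=11)
  F3: move forward 0/3 (blocked), now at (x=2, y=11)
  F4: move forward 0/4 (blocked), now at (x=2, y=11)
  F3: move forward 0/3 (blocked), now at (x=2, y=11)
Final: (x=2, y=11), facing East

Answer: Final position: (x=2, y=11), facing East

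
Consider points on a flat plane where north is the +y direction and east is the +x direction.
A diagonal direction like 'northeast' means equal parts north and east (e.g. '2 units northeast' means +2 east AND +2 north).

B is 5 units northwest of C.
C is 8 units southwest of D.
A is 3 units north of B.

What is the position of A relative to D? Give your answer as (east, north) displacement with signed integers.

Answer: A is at (east=-13, north=0) relative to D.

Derivation:
Place D at the origin (east=0, north=0).
  C is 8 units southwest of D: delta (east=-8, north=-8); C at (east=-8, north=-8).
  B is 5 units northwest of C: delta (east=-5, north=+5); B at (east=-13, north=-3).
  A is 3 units north of B: delta (east=+0, north=+3); A at (east=-13, north=0).
Therefore A relative to D: (east=-13, north=0).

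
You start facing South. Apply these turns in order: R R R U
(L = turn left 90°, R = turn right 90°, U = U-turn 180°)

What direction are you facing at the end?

Start: South
  R (right (90° clockwise)) -> West
  R (right (90° clockwise)) -> North
  R (right (90° clockwise)) -> East
  U (U-turn (180°)) -> West
Final: West

Answer: Final heading: West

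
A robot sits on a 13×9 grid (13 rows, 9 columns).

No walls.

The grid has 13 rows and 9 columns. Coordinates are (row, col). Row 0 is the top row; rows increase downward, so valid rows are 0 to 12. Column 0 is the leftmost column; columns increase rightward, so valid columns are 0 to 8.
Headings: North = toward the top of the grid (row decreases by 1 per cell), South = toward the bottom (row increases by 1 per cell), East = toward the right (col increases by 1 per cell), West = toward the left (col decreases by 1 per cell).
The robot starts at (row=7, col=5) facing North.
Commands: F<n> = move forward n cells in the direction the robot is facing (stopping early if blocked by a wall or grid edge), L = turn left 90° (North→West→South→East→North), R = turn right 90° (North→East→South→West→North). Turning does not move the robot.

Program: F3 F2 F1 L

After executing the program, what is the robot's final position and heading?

Start: (row=7, col=5), facing North
  F3: move forward 3, now at (row=4, col=5)
  F2: move forward 2, now at (row=2, col=5)
  F1: move forward 1, now at (row=1, col=5)
  L: turn left, now facing West
Final: (row=1, col=5), facing West

Answer: Final position: (row=1, col=5), facing West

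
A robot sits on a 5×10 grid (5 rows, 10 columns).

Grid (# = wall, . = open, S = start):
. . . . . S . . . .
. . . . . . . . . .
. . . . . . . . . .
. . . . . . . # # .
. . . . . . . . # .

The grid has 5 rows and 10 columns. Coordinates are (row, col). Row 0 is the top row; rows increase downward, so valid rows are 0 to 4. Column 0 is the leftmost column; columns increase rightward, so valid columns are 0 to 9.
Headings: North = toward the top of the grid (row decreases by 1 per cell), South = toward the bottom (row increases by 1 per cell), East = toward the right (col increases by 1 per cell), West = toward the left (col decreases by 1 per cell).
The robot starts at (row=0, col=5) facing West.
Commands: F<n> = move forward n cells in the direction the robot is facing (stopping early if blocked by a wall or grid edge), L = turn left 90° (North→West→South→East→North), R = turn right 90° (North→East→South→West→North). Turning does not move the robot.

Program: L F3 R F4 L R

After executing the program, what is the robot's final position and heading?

Start: (row=0, col=5), facing West
  L: turn left, now facing South
  F3: move forward 3, now at (row=3, col=5)
  R: turn right, now facing West
  F4: move forward 4, now at (row=3, col=1)
  L: turn left, now facing South
  R: turn right, now facing West
Final: (row=3, col=1), facing West

Answer: Final position: (row=3, col=1), facing West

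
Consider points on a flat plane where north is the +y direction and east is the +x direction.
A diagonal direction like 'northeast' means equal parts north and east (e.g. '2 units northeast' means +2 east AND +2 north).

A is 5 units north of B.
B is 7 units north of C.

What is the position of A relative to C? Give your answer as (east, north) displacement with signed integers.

Place C at the origin (east=0, north=0).
  B is 7 units north of C: delta (east=+0, north=+7); B at (east=0, north=7).
  A is 5 units north of B: delta (east=+0, north=+5); A at (east=0, north=12).
Therefore A relative to C: (east=0, north=12).

Answer: A is at (east=0, north=12) relative to C.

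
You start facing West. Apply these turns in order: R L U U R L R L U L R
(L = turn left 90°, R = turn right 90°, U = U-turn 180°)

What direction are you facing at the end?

Answer: Final heading: East

Derivation:
Start: West
  R (right (90° clockwise)) -> North
  L (left (90° counter-clockwise)) -> West
  U (U-turn (180°)) -> East
  U (U-turn (180°)) -> West
  R (right (90° clockwise)) -> North
  L (left (90° counter-clockwise)) -> West
  R (right (90° clockwise)) -> North
  L (left (90° counter-clockwise)) -> West
  U (U-turn (180°)) -> East
  L (left (90° counter-clockwise)) -> North
  R (right (90° clockwise)) -> East
Final: East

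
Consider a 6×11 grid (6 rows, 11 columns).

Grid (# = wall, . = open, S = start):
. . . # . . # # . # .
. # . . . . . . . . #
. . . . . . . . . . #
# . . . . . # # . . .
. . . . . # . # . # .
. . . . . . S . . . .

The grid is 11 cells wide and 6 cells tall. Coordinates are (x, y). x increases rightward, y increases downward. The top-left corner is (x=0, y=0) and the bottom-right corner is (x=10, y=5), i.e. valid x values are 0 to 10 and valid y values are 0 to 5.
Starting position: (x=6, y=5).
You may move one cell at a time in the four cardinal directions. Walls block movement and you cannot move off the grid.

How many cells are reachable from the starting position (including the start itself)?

Answer: Reachable cells: 52

Derivation:
BFS flood-fill from (x=6, y=5):
  Distance 0: (x=6, y=5)
  Distance 1: (x=6, y=4), (x=5, y=5), (x=7, y=5)
  Distance 2: (x=4, y=5), (x=8, y=5)
  Distance 3: (x=4, y=4), (x=8, y=4), (x=3, y=5), (x=9, y=5)
  Distance 4: (x=4, y=3), (x=8, y=3), (x=3, y=4), (x=2, y=5), (x=10, y=5)
  Distance 5: (x=4, y=2), (x=8, y=2), (x=3, y=3), (x=5, y=3), (x=9, y=3), (x=2, y=4), (x=10, y=4), (x=1, y=5)
  Distance 6: (x=4, y=1), (x=8, y=1), (x=3, y=2), (x=5, y=2), (x=7, y=2), (x=9, y=2), (x=2, y=3), (x=10, y=3), (x=1, y=4), (x=0, y=5)
  Distance 7: (x=4, y=0), (x=8, y=0), (x=3, y=1), (x=5, y=1), (x=7, y=1), (x=9, y=1), (x=2, y=2), (x=6, y=2), (x=1, y=3), (x=0, y=4)
  Distance 8: (x=5, y=0), (x=2, y=1), (x=6, y=1), (x=1, y=2)
  Distance 9: (x=2, y=0), (x=0, y=2)
  Distance 10: (x=1, y=0), (x=0, y=1)
  Distance 11: (x=0, y=0)
Total reachable: 52 (grid has 53 open cells total)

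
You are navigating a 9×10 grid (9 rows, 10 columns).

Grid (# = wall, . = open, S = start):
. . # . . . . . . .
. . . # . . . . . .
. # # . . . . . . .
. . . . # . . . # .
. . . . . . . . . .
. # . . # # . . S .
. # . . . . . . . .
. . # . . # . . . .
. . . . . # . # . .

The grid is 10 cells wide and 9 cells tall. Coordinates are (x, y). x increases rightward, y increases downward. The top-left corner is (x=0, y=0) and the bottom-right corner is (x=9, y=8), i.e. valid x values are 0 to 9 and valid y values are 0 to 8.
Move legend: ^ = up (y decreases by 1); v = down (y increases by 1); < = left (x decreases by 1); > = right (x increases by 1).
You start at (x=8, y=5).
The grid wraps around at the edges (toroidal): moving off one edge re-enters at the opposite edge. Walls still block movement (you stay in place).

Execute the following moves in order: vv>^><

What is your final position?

Start: (x=8, y=5)
  v (down): (x=8, y=5) -> (x=8, y=6)
  v (down): (x=8, y=6) -> (x=8, y=7)
  > (right): (x=8, y=7) -> (x=9, y=7)
  ^ (up): (x=9, y=7) -> (x=9, y=6)
  > (right): (x=9, y=6) -> (x=0, y=6)
  < (left): (x=0, y=6) -> (x=9, y=6)
Final: (x=9, y=6)

Answer: Final position: (x=9, y=6)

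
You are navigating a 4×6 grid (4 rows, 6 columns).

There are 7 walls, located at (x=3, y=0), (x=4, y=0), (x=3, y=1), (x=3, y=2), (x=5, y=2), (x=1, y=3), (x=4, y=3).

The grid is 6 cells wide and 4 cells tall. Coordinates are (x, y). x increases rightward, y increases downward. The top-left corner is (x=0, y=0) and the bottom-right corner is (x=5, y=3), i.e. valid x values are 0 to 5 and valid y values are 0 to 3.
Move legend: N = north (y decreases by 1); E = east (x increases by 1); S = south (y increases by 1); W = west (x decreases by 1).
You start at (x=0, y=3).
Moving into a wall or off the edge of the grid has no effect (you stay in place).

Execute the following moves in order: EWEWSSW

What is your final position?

Start: (x=0, y=3)
  E (east): blocked, stay at (x=0, y=3)
  W (west): blocked, stay at (x=0, y=3)
  E (east): blocked, stay at (x=0, y=3)
  W (west): blocked, stay at (x=0, y=3)
  S (south): blocked, stay at (x=0, y=3)
  S (south): blocked, stay at (x=0, y=3)
  W (west): blocked, stay at (x=0, y=3)
Final: (x=0, y=3)

Answer: Final position: (x=0, y=3)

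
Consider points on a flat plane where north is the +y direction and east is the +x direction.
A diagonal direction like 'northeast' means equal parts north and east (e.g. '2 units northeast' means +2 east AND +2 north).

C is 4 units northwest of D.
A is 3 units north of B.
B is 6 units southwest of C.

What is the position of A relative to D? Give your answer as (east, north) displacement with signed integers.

Answer: A is at (east=-10, north=1) relative to D.

Derivation:
Place D at the origin (east=0, north=0).
  C is 4 units northwest of D: delta (east=-4, north=+4); C at (east=-4, north=4).
  B is 6 units southwest of C: delta (east=-6, north=-6); B at (east=-10, north=-2).
  A is 3 units north of B: delta (east=+0, north=+3); A at (east=-10, north=1).
Therefore A relative to D: (east=-10, north=1).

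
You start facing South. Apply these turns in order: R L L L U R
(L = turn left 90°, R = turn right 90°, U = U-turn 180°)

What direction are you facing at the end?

Answer: Final heading: West

Derivation:
Start: South
  R (right (90° clockwise)) -> West
  L (left (90° counter-clockwise)) -> South
  L (left (90° counter-clockwise)) -> East
  L (left (90° counter-clockwise)) -> North
  U (U-turn (180°)) -> South
  R (right (90° clockwise)) -> West
Final: West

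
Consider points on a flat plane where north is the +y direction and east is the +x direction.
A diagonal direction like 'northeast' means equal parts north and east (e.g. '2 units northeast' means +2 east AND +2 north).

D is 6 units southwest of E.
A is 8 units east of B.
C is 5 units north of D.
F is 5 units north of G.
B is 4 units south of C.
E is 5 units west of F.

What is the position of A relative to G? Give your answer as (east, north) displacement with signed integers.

Answer: A is at (east=-3, north=0) relative to G.

Derivation:
Place G at the origin (east=0, north=0).
  F is 5 units north of G: delta (east=+0, north=+5); F at (east=0, north=5).
  E is 5 units west of F: delta (east=-5, north=+0); E at (east=-5, north=5).
  D is 6 units southwest of E: delta (east=-6, north=-6); D at (east=-11, north=-1).
  C is 5 units north of D: delta (east=+0, north=+5); C at (east=-11, north=4).
  B is 4 units south of C: delta (east=+0, north=-4); B at (east=-11, north=0).
  A is 8 units east of B: delta (east=+8, north=+0); A at (east=-3, north=0).
Therefore A relative to G: (east=-3, north=0).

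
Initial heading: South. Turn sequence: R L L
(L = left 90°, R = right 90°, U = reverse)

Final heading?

Answer: Final heading: East

Derivation:
Start: South
  R (right (90° clockwise)) -> West
  L (left (90° counter-clockwise)) -> South
  L (left (90° counter-clockwise)) -> East
Final: East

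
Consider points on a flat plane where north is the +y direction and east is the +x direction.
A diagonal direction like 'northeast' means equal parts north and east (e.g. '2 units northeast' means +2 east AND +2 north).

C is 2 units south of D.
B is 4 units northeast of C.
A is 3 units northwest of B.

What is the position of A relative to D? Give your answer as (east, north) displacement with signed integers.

Place D at the origin (east=0, north=0).
  C is 2 units south of D: delta (east=+0, north=-2); C at (east=0, north=-2).
  B is 4 units northeast of C: delta (east=+4, north=+4); B at (east=4, north=2).
  A is 3 units northwest of B: delta (east=-3, north=+3); A at (east=1, north=5).
Therefore A relative to D: (east=1, north=5).

Answer: A is at (east=1, north=5) relative to D.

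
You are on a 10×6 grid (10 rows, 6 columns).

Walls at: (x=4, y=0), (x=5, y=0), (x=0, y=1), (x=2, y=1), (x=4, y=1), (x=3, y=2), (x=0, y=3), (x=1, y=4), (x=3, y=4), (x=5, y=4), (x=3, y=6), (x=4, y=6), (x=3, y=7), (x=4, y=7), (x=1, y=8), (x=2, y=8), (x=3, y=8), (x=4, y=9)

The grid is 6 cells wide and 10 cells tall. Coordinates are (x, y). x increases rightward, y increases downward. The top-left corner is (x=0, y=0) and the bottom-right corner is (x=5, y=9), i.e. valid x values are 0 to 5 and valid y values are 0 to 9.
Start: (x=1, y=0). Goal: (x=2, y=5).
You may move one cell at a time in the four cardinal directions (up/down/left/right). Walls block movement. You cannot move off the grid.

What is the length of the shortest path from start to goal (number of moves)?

BFS from (x=1, y=0) until reaching (x=2, y=5):
  Distance 0: (x=1, y=0)
  Distance 1: (x=0, y=0), (x=2, y=0), (x=1, y=1)
  Distance 2: (x=3, y=0), (x=1, y=2)
  Distance 3: (x=3, y=1), (x=0, y=2), (x=2, y=2), (x=1, y=3)
  Distance 4: (x=2, y=3)
  Distance 5: (x=3, y=3), (x=2, y=4)
  Distance 6: (x=4, y=3), (x=2, y=5)  <- goal reached here
One shortest path (6 moves): (x=1, y=0) -> (x=1, y=1) -> (x=1, y=2) -> (x=2, y=2) -> (x=2, y=3) -> (x=2, y=4) -> (x=2, y=5)

Answer: Shortest path length: 6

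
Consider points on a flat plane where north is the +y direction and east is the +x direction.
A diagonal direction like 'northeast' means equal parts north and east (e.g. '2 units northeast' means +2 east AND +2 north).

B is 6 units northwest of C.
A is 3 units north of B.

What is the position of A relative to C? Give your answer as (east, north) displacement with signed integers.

Answer: A is at (east=-6, north=9) relative to C.

Derivation:
Place C at the origin (east=0, north=0).
  B is 6 units northwest of C: delta (east=-6, north=+6); B at (east=-6, north=6).
  A is 3 units north of B: delta (east=+0, north=+3); A at (east=-6, north=9).
Therefore A relative to C: (east=-6, north=9).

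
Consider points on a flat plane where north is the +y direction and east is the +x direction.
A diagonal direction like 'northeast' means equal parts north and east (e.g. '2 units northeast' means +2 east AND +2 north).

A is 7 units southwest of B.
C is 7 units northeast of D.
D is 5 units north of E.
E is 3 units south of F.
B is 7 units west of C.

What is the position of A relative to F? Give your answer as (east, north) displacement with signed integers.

Place F at the origin (east=0, north=0).
  E is 3 units south of F: delta (east=+0, north=-3); E at (east=0, north=-3).
  D is 5 units north of E: delta (east=+0, north=+5); D at (east=0, north=2).
  C is 7 units northeast of D: delta (east=+7, north=+7); C at (east=7, north=9).
  B is 7 units west of C: delta (east=-7, north=+0); B at (east=0, north=9).
  A is 7 units southwest of B: delta (east=-7, north=-7); A at (east=-7, north=2).
Therefore A relative to F: (east=-7, north=2).

Answer: A is at (east=-7, north=2) relative to F.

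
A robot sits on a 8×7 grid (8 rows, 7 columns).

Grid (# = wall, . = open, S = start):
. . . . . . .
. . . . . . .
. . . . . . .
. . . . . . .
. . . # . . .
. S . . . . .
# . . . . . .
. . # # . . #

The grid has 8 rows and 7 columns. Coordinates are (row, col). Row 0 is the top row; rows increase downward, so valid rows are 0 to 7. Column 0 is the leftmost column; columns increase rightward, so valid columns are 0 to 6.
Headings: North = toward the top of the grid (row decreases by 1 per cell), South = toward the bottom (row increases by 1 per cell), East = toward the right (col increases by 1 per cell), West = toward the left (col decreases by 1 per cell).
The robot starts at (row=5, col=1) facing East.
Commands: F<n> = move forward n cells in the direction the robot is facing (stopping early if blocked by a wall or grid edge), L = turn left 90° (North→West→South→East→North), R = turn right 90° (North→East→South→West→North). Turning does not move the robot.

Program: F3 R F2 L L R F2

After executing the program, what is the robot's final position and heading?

Start: (row=5, col=1), facing East
  F3: move forward 3, now at (row=5, col=4)
  R: turn right, now facing South
  F2: move forward 2, now at (row=7, col=4)
  L: turn left, now facing East
  L: turn left, now facing North
  R: turn right, now facing East
  F2: move forward 1/2 (blocked), now at (row=7, col=5)
Final: (row=7, col=5), facing East

Answer: Final position: (row=7, col=5), facing East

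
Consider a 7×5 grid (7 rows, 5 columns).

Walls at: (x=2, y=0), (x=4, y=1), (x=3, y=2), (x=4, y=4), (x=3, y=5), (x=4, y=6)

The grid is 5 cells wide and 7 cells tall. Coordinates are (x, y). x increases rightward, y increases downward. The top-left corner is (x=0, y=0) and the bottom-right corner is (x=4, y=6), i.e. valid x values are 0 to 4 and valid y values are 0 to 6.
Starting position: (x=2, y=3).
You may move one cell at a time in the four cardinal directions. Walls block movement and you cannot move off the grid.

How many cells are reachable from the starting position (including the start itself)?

Answer: Reachable cells: 28

Derivation:
BFS flood-fill from (x=2, y=3):
  Distance 0: (x=2, y=3)
  Distance 1: (x=2, y=2), (x=1, y=3), (x=3, y=3), (x=2, y=4)
  Distance 2: (x=2, y=1), (x=1, y=2), (x=0, y=3), (x=4, y=3), (x=1, y=4), (x=3, y=4), (x=2, y=5)
  Distance 3: (x=1, y=1), (x=3, y=1), (x=0, y=2), (x=4, y=2), (x=0, y=4), (x=1, y=5), (x=2, y=6)
  Distance 4: (x=1, y=0), (x=3, y=0), (x=0, y=1), (x=0, y=5), (x=1, y=6), (x=3, y=6)
  Distance 5: (x=0, y=0), (x=4, y=0), (x=0, y=6)
Total reachable: 28 (grid has 29 open cells total)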